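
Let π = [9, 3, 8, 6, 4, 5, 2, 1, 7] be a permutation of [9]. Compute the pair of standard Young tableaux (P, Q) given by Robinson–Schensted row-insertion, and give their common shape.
P = [1, 4, 5, 7] / [2] / [3] / [6] / [8] / [9];  Q = [1, 3, 6, 9] / [2] / [4] / [5] / [7] / [8];  common shape = (4, 1, 1, 1, 1, 1)

Row-insert the values π_1, π_2, … into P one at a time, bumping the leftmost entry strictly greater than the inserted value down to the next row. The recording tableau Q records, in position (i, j), the step at which that cell was added to P.
  Insert 9 (step 1): P = [9];  Q = [1]
  Insert 3 (step 2): P = [3] / [9];  Q = [1] / [2]
  Insert 8 (step 3): P = [3, 8] / [9];  Q = [1, 3] / [2]
  Insert 6 (step 4): P = [3, 6] / [8] / [9];  Q = [1, 3] / [2] / [4]
  Insert 4 (step 5): P = [3, 4] / [6] / [8] / [9];  Q = [1, 3] / [2] / [4] / [5]
  Insert 5 (step 6): P = [3, 4, 5] / [6] / [8] / [9];  Q = [1, 3, 6] / [2] / [4] / [5]
  Insert 2 (step 7): P = [2, 4, 5] / [3] / [6] / [8] / [9];  Q = [1, 3, 6] / [2] / [4] / [5] / [7]
  Insert 1 (step 8): P = [1, 4, 5] / [2] / [3] / [6] / [8] / [9];  Q = [1, 3, 6] / [2] / [4] / [5] / [7] / [8]
  Insert 7 (step 9): P = [1, 4, 5, 7] / [2] / [3] / [6] / [8] / [9];  Q = [1, 3, 6, 9] / [2] / [4] / [5] / [7] / [8]
Final shape: (4, 1, 1, 1, 1, 1).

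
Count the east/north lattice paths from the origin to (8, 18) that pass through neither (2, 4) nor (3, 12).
Number of paths = 833035

Inclusion–exclusion. Total paths: C(26, 8) = 1562275. Through P₁: C(6, 2)·C(20, 6) = 581400. Through P₂: C(15, 3)·C(11, 5) = 210210. Since P₁ is strictly southwest of P₂, a monotone path through both must visit P₁ then P₂; paths through both = C(6, 2)·C(9, 1)·C(11, 5) = 62370. Avoid both = 1562275 − 581400 − 210210 + 62370 = 833035.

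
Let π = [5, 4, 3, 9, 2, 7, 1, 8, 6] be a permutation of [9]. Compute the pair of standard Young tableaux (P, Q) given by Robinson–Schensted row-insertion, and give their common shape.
P = [1, 6, 8] / [2, 7] / [3, 9] / [4] / [5];  Q = [1, 4, 8] / [2, 6] / [3, 9] / [5] / [7];  common shape = (3, 2, 2, 1, 1)

Row-insert the values π_1, π_2, … into P one at a time, bumping the leftmost entry strictly greater than the inserted value down to the next row. The recording tableau Q records, in position (i, j), the step at which that cell was added to P.
  Insert 5 (step 1): P = [5];  Q = [1]
  Insert 4 (step 2): P = [4] / [5];  Q = [1] / [2]
  Insert 3 (step 3): P = [3] / [4] / [5];  Q = [1] / [2] / [3]
  Insert 9 (step 4): P = [3, 9] / [4] / [5];  Q = [1, 4] / [2] / [3]
  Insert 2 (step 5): P = [2, 9] / [3] / [4] / [5];  Q = [1, 4] / [2] / [3] / [5]
  Insert 7 (step 6): P = [2, 7] / [3, 9] / [4] / [5];  Q = [1, 4] / [2, 6] / [3] / [5]
  Insert 1 (step 7): P = [1, 7] / [2, 9] / [3] / [4] / [5];  Q = [1, 4] / [2, 6] / [3] / [5] / [7]
  Insert 8 (step 8): P = [1, 7, 8] / [2, 9] / [3] / [4] / [5];  Q = [1, 4, 8] / [2, 6] / [3] / [5] / [7]
  Insert 6 (step 9): P = [1, 6, 8] / [2, 7] / [3, 9] / [4] / [5];  Q = [1, 4, 8] / [2, 6] / [3, 9] / [5] / [7]
Final shape: (3, 2, 2, 1, 1).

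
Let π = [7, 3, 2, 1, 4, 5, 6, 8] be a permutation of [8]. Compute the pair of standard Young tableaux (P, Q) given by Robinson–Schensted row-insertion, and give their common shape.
P = [1, 4, 5, 6, 8] / [2] / [3] / [7];  Q = [1, 5, 6, 7, 8] / [2] / [3] / [4];  common shape = (5, 1, 1, 1)

Row-insert the values π_1, π_2, … into P one at a time, bumping the leftmost entry strictly greater than the inserted value down to the next row. The recording tableau Q records, in position (i, j), the step at which that cell was added to P.
  Insert 7 (step 1): P = [7];  Q = [1]
  Insert 3 (step 2): P = [3] / [7];  Q = [1] / [2]
  Insert 2 (step 3): P = [2] / [3] / [7];  Q = [1] / [2] / [3]
  Insert 1 (step 4): P = [1] / [2] / [3] / [7];  Q = [1] / [2] / [3] / [4]
  Insert 4 (step 5): P = [1, 4] / [2] / [3] / [7];  Q = [1, 5] / [2] / [3] / [4]
  Insert 5 (step 6): P = [1, 4, 5] / [2] / [3] / [7];  Q = [1, 5, 6] / [2] / [3] / [4]
  Insert 6 (step 7): P = [1, 4, 5, 6] / [2] / [3] / [7];  Q = [1, 5, 6, 7] / [2] / [3] / [4]
  Insert 8 (step 8): P = [1, 4, 5, 6, 8] / [2] / [3] / [7];  Q = [1, 5, 6, 7, 8] / [2] / [3] / [4]
Final shape: (5, 1, 1, 1).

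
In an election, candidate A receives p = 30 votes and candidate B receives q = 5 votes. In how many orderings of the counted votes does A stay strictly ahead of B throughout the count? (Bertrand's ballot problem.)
Strict-lead orderings = 231880

Total orderings of the 35 votes with 30 for A: C(35, 30) = 324632. By the Bertrand ballot formula (Cycle Lemma / reflection principle), the number of orderings in which A is strictly ahead of B throughout is (p − q)/(p + q) · C(p + q, p) = (30 − 5)/(30 + 5) · 324632 = 231880.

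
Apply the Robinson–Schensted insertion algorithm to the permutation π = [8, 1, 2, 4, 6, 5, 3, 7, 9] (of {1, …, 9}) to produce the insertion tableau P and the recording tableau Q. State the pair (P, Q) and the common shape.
P = [1, 2, 3, 5, 7, 9] / [4] / [6] / [8];  Q = [1, 3, 4, 5, 8, 9] / [2] / [6] / [7];  common shape = (6, 1, 1, 1)

Row-insert the values π_1, π_2, … into P one at a time, bumping the leftmost entry strictly greater than the inserted value down to the next row. The recording tableau Q records, in position (i, j), the step at which that cell was added to P.
  Insert 8 (step 1): P = [8];  Q = [1]
  Insert 1 (step 2): P = [1] / [8];  Q = [1] / [2]
  Insert 2 (step 3): P = [1, 2] / [8];  Q = [1, 3] / [2]
  Insert 4 (step 4): P = [1, 2, 4] / [8];  Q = [1, 3, 4] / [2]
  Insert 6 (step 5): P = [1, 2, 4, 6] / [8];  Q = [1, 3, 4, 5] / [2]
  Insert 5 (step 6): P = [1, 2, 4, 5] / [6] / [8];  Q = [1, 3, 4, 5] / [2] / [6]
  Insert 3 (step 7): P = [1, 2, 3, 5] / [4] / [6] / [8];  Q = [1, 3, 4, 5] / [2] / [6] / [7]
  Insert 7 (step 8): P = [1, 2, 3, 5, 7] / [4] / [6] / [8];  Q = [1, 3, 4, 5, 8] / [2] / [6] / [7]
  Insert 9 (step 9): P = [1, 2, 3, 5, 7, 9] / [4] / [6] / [8];  Q = [1, 3, 4, 5, 8, 9] / [2] / [6] / [7]
Final shape: (6, 1, 1, 1).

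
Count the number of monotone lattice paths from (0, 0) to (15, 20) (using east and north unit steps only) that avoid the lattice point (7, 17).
Number of paths = 3190836000

Total paths from (0, 0) to (15, 20): C(35, 15) = 3247943160. Paths through (7, 17): (paths (0, 0) → (7, 17)) × (paths (7, 17) → (15, 20)) = C(24, 7) · C(11, 8) = 346104 · 165 = 57107160. Avoidance count = 3247943160 − 57107160 = 3190836000.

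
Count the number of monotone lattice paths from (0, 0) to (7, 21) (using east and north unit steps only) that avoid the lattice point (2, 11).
Number of paths = 949806

Total paths from (0, 0) to (7, 21): C(28, 7) = 1184040. Paths through (2, 11): (paths (0, 0) → (2, 11)) × (paths (2, 11) → (7, 21)) = C(13, 2) · C(15, 5) = 78 · 3003 = 234234. Avoidance count = 1184040 − 234234 = 949806.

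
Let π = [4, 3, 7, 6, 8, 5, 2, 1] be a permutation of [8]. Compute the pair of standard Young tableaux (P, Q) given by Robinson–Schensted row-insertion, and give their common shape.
P = [1, 5, 8] / [2, 6] / [3] / [4] / [7];  Q = [1, 3, 5] / [2, 4] / [6] / [7] / [8];  common shape = (3, 2, 1, 1, 1)

Row-insert the values π_1, π_2, … into P one at a time, bumping the leftmost entry strictly greater than the inserted value down to the next row. The recording tableau Q records, in position (i, j), the step at which that cell was added to P.
  Insert 4 (step 1): P = [4];  Q = [1]
  Insert 3 (step 2): P = [3] / [4];  Q = [1] / [2]
  Insert 7 (step 3): P = [3, 7] / [4];  Q = [1, 3] / [2]
  Insert 6 (step 4): P = [3, 6] / [4, 7];  Q = [1, 3] / [2, 4]
  Insert 8 (step 5): P = [3, 6, 8] / [4, 7];  Q = [1, 3, 5] / [2, 4]
  Insert 5 (step 6): P = [3, 5, 8] / [4, 6] / [7];  Q = [1, 3, 5] / [2, 4] / [6]
  Insert 2 (step 7): P = [2, 5, 8] / [3, 6] / [4] / [7];  Q = [1, 3, 5] / [2, 4] / [6] / [7]
  Insert 1 (step 8): P = [1, 5, 8] / [2, 6] / [3] / [4] / [7];  Q = [1, 3, 5] / [2, 4] / [6] / [7] / [8]
Final shape: (3, 2, 1, 1, 1).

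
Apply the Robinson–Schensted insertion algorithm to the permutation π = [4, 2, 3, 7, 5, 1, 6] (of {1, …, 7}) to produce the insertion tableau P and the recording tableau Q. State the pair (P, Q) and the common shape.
P = [1, 3, 5, 6] / [2, 7] / [4];  Q = [1, 3, 4, 7] / [2, 5] / [6];  common shape = (4, 2, 1)

Row-insert the values π_1, π_2, … into P one at a time, bumping the leftmost entry strictly greater than the inserted value down to the next row. The recording tableau Q records, in position (i, j), the step at which that cell was added to P.
  Insert 4 (step 1): P = [4];  Q = [1]
  Insert 2 (step 2): P = [2] / [4];  Q = [1] / [2]
  Insert 3 (step 3): P = [2, 3] / [4];  Q = [1, 3] / [2]
  Insert 7 (step 4): P = [2, 3, 7] / [4];  Q = [1, 3, 4] / [2]
  Insert 5 (step 5): P = [2, 3, 5] / [4, 7];  Q = [1, 3, 4] / [2, 5]
  Insert 1 (step 6): P = [1, 3, 5] / [2, 7] / [4];  Q = [1, 3, 4] / [2, 5] / [6]
  Insert 6 (step 7): P = [1, 3, 5, 6] / [2, 7] / [4];  Q = [1, 3, 4, 7] / [2, 5] / [6]
Final shape: (4, 2, 1).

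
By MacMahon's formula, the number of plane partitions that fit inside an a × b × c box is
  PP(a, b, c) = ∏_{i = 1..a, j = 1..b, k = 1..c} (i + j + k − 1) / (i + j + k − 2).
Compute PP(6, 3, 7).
PP(6, 3, 7) = 131589315

Evaluate the triple product over i = 1..6, j = 1..3, k = 1..7. The factors are (2/1) · (3/2) · (4/3) · (5/4) · (6/5) · (7/6) · (8/7) · (3/2) · … (126 factors total). The numerators and denominators telescope so the product is an integer; carrying out the multiplication exactly gives PP(6, 3, 7) = 131589315.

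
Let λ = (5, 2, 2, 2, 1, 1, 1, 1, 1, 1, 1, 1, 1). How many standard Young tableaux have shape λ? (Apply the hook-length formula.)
# SYT of shape (5, 2, 2, 2, 1, 1, 1, 1, 1, 1, 1, 1, 1) = 912000

Hook-length formula: f^λ = n! / Π hook(c), product over all cells c of the Young diagram. For λ = (5, 2, 2, 2, 1, 1, 1, 1, 1, 1, 1, 1, 1), n = 20 boxes. Hook lengths by row (left-to-right, top-to-bottom): [17, 7, 3, 2, 1]; [13, 3]; [12, 2]; [11, 1]; [9]; [8]; [7]; [6]; [5]; [4]; [3]; [2]; [1]. Product of hooks = 2667655710720. So f^λ = 20! / 2667655710720 = 2432902008176640000 / 2667655710720 = 912000.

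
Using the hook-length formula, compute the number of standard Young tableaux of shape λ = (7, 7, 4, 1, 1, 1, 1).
# SYT of shape (7, 7, 4, 1, 1, 1, 1) = 615557250

Hook-length formula: f^λ = n! / Π hook(c), product over all cells c of the Young diagram. For λ = (7, 7, 4, 1, 1, 1, 1), n = 22 boxes. Hook lengths by row (left-to-right, top-to-bottom): [13, 8, 7, 6, 4, 3, 2]; [12, 7, 6, 5, 3, 2, 1]; [8, 3, 2, 1]; [4]; [3]; [2]; [1]. Product of hooks = 1825988935680. So f^λ = 22! / 1825988935680 = 1124000727777607680000 / 1825988935680 = 615557250.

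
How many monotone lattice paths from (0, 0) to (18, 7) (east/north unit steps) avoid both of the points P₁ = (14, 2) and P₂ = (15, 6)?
Number of paths = 250924

Inclusion–exclusion. Total paths: C(25, 18) = 480700. Through P₁: C(16, 14)·C(9, 4) = 15120. Through P₂: C(21, 15)·C(4, 3) = 217056. Since P₁ is strictly southwest of P₂, a monotone path through both must visit P₁ then P₂; paths through both = C(16, 14)·C(5, 1)·C(4, 3) = 2400. Avoid both = 480700 − 15120 − 217056 + 2400 = 250924.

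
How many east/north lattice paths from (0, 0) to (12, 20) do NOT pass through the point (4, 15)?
Number of paths = 220804428

Total paths from (0, 0) to (12, 20): C(32, 12) = 225792840. Paths through (4, 15): (paths (0, 0) → (4, 15)) × (paths (4, 15) → (12, 20)) = C(19, 4) · C(13, 8) = 3876 · 1287 = 4988412. Avoidance count = 225792840 − 4988412 = 220804428.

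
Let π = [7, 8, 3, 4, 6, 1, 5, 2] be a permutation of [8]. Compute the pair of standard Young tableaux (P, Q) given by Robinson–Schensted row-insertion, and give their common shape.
P = [1, 2, 5] / [3, 4] / [6, 8] / [7];  Q = [1, 2, 5] / [3, 4] / [6, 7] / [8];  common shape = (3, 2, 2, 1)

Row-insert the values π_1, π_2, … into P one at a time, bumping the leftmost entry strictly greater than the inserted value down to the next row. The recording tableau Q records, in position (i, j), the step at which that cell was added to P.
  Insert 7 (step 1): P = [7];  Q = [1]
  Insert 8 (step 2): P = [7, 8];  Q = [1, 2]
  Insert 3 (step 3): P = [3, 8] / [7];  Q = [1, 2] / [3]
  Insert 4 (step 4): P = [3, 4] / [7, 8];  Q = [1, 2] / [3, 4]
  Insert 6 (step 5): P = [3, 4, 6] / [7, 8];  Q = [1, 2, 5] / [3, 4]
  Insert 1 (step 6): P = [1, 4, 6] / [3, 8] / [7];  Q = [1, 2, 5] / [3, 4] / [6]
  Insert 5 (step 7): P = [1, 4, 5] / [3, 6] / [7, 8];  Q = [1, 2, 5] / [3, 4] / [6, 7]
  Insert 2 (step 8): P = [1, 2, 5] / [3, 4] / [6, 8] / [7];  Q = [1, 2, 5] / [3, 4] / [6, 7] / [8]
Final shape: (3, 2, 2, 1).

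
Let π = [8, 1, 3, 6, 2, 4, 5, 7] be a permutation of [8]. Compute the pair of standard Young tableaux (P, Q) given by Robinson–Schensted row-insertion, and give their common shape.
P = [1, 2, 4, 5, 7] / [3, 6] / [8];  Q = [1, 3, 4, 7, 8] / [2, 6] / [5];  common shape = (5, 2, 1)

Row-insert the values π_1, π_2, … into P one at a time, bumping the leftmost entry strictly greater than the inserted value down to the next row. The recording tableau Q records, in position (i, j), the step at which that cell was added to P.
  Insert 8 (step 1): P = [8];  Q = [1]
  Insert 1 (step 2): P = [1] / [8];  Q = [1] / [2]
  Insert 3 (step 3): P = [1, 3] / [8];  Q = [1, 3] / [2]
  Insert 6 (step 4): P = [1, 3, 6] / [8];  Q = [1, 3, 4] / [2]
  Insert 2 (step 5): P = [1, 2, 6] / [3] / [8];  Q = [1, 3, 4] / [2] / [5]
  Insert 4 (step 6): P = [1, 2, 4] / [3, 6] / [8];  Q = [1, 3, 4] / [2, 6] / [5]
  Insert 5 (step 7): P = [1, 2, 4, 5] / [3, 6] / [8];  Q = [1, 3, 4, 7] / [2, 6] / [5]
  Insert 7 (step 8): P = [1, 2, 4, 5, 7] / [3, 6] / [8];  Q = [1, 3, 4, 7, 8] / [2, 6] / [5]
Final shape: (5, 2, 1).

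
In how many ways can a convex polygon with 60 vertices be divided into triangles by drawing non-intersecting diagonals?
C_58 = 104088460289122304033498318812080

These polygon triangulations are counted by the Catalan number C_n = (1/(n + 1)) · C(2n, n). For n = 58: C_58 = (1/59) · C(116, 58) = 6141219157058215937976400809912720/59 = 104088460289122304033498318812080.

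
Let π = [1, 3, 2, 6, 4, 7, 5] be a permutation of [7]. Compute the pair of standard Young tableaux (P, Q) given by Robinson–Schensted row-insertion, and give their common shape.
P = [1, 2, 4, 5] / [3, 6, 7];  Q = [1, 2, 4, 6] / [3, 5, 7];  common shape = (4, 3)

Row-insert the values π_1, π_2, … into P one at a time, bumping the leftmost entry strictly greater than the inserted value down to the next row. The recording tableau Q records, in position (i, j), the step at which that cell was added to P.
  Insert 1 (step 1): P = [1];  Q = [1]
  Insert 3 (step 2): P = [1, 3];  Q = [1, 2]
  Insert 2 (step 3): P = [1, 2] / [3];  Q = [1, 2] / [3]
  Insert 6 (step 4): P = [1, 2, 6] / [3];  Q = [1, 2, 4] / [3]
  Insert 4 (step 5): P = [1, 2, 4] / [3, 6];  Q = [1, 2, 4] / [3, 5]
  Insert 7 (step 6): P = [1, 2, 4, 7] / [3, 6];  Q = [1, 2, 4, 6] / [3, 5]
  Insert 5 (step 7): P = [1, 2, 4, 5] / [3, 6, 7];  Q = [1, 2, 4, 6] / [3, 5, 7]
Final shape: (4, 3).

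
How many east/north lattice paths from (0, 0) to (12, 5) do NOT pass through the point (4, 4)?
Number of paths = 5558

Total paths from (0, 0) to (12, 5): C(17, 12) = 6188. Paths through (4, 4): (paths (0, 0) → (4, 4)) × (paths (4, 4) → (12, 5)) = C(8, 4) · C(9, 8) = 70 · 9 = 630. Avoidance count = 6188 − 630 = 5558.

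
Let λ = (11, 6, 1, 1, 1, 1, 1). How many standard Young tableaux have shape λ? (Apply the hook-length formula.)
# SYT of shape (11, 6, 1, 1, 1, 1, 1) = 62741952

Hook-length formula: f^λ = n! / Π hook(c), product over all cells c of the Young diagram. For λ = (11, 6, 1, 1, 1, 1, 1), n = 22 boxes. Hook lengths by row (left-to-right, top-to-bottom): [17, 11, 10, 9, 8, 7, 5, 4, 3, 2, 1]; [11, 5, 4, 3, 2, 1]; [5]; [4]; [3]; [2]; [1]. Product of hooks = 17914659840000. So f^λ = 22! / 17914659840000 = 1124000727777607680000 / 17914659840000 = 62741952.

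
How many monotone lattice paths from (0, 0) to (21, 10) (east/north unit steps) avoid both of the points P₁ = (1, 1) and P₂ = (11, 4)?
Number of paths = 17971811

Inclusion–exclusion. Total paths: C(31, 21) = 44352165. Through P₁: C(2, 1)·C(29, 20) = 20030010. Through P₂: C(15, 11)·C(16, 10) = 10930920. Since P₁ is strictly southwest of P₂, a monotone path through both must visit P₁ then P₂; paths through both = C(2, 1)·C(13, 10)·C(16, 10) = 4580576. Avoid both = 44352165 − 20030010 − 10930920 + 4580576 = 17971811.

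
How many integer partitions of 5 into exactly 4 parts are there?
p(5, 4 parts) = 1

Partitions of n into exactly k parts ↔ partitions of n − k into at most k parts (subtract 1 from each part). For n = 5, k = 4, the partitions are: 2+1+1+1. Count = 1.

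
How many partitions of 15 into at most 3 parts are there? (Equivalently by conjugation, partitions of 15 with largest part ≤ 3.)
p(15, parts ≤ 3) = 27

Partitions of 15 with all parts ≤ 3: 3+3+3+3+3, 3+3+3+3+2+1, 3+3+3+3+1+1+1, 3+3+3+2+2+2, 3+3+3+2+2+1+1, 3+3+3+2+1+1+1+1, 3+3+3+1+1+1+1+1+1, 3+3+2+2+2+2+1, 3+3+2+2+2+1+1+1, 3+3+2+2+1+1+1+1+1, 3+3+2+1+1+1+1+1+1+1, 3+3+1+1+1+1+1+1+1+1+1, 3+2+2+2+2+2+2, 3+2+2+2+2+2+1+1, 3+2+2+2+2+1+1+1+1, 3+2+2+2+1+1+1+1+1+1, 3+2+2+1+1+1+1+1+1+1+1, 3+2+1+1+1+1+1+1+1+1+1+1, 3+1+1+1+1+1+1+1+1+1+1+1+1, 2+2+2+2+2+2+2+1, 2+2+2+2+2+2+1+1+1, 2+2+2+2+2+1+1+1+1+1, 2+2+2+2+1+1+1+1+1+1+1, 2+2+2+1+1+1+1+1+1+1+1+1, 2+2+1+1+1+1+1+1+1+1+1+1+1, 2+1+1+1+1+1+1+1+1+1+1+1+1+1, 1+1+1+1+1+1+1+1+1+1+1+1+1+1+1. Count = 27.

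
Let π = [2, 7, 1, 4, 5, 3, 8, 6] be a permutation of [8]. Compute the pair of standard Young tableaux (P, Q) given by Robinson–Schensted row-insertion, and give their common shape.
P = [1, 3, 5, 6] / [2, 4, 8] / [7];  Q = [1, 2, 5, 7] / [3, 4, 8] / [6];  common shape = (4, 3, 1)

Row-insert the values π_1, π_2, … into P one at a time, bumping the leftmost entry strictly greater than the inserted value down to the next row. The recording tableau Q records, in position (i, j), the step at which that cell was added to P.
  Insert 2 (step 1): P = [2];  Q = [1]
  Insert 7 (step 2): P = [2, 7];  Q = [1, 2]
  Insert 1 (step 3): P = [1, 7] / [2];  Q = [1, 2] / [3]
  Insert 4 (step 4): P = [1, 4] / [2, 7];  Q = [1, 2] / [3, 4]
  Insert 5 (step 5): P = [1, 4, 5] / [2, 7];  Q = [1, 2, 5] / [3, 4]
  Insert 3 (step 6): P = [1, 3, 5] / [2, 4] / [7];  Q = [1, 2, 5] / [3, 4] / [6]
  Insert 8 (step 7): P = [1, 3, 5, 8] / [2, 4] / [7];  Q = [1, 2, 5, 7] / [3, 4] / [6]
  Insert 6 (step 8): P = [1, 3, 5, 6] / [2, 4, 8] / [7];  Q = [1, 2, 5, 7] / [3, 4, 8] / [6]
Final shape: (4, 3, 1).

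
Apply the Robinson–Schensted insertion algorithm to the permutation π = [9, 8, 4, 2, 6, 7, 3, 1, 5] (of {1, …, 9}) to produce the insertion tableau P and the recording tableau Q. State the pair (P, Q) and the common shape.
P = [1, 3, 5] / [2, 6, 7] / [4] / [8] / [9];  Q = [1, 5, 6] / [2, 7, 9] / [3] / [4] / [8];  common shape = (3, 3, 1, 1, 1)

Row-insert the values π_1, π_2, … into P one at a time, bumping the leftmost entry strictly greater than the inserted value down to the next row. The recording tableau Q records, in position (i, j), the step at which that cell was added to P.
  Insert 9 (step 1): P = [9];  Q = [1]
  Insert 8 (step 2): P = [8] / [9];  Q = [1] / [2]
  Insert 4 (step 3): P = [4] / [8] / [9];  Q = [1] / [2] / [3]
  Insert 2 (step 4): P = [2] / [4] / [8] / [9];  Q = [1] / [2] / [3] / [4]
  Insert 6 (step 5): P = [2, 6] / [4] / [8] / [9];  Q = [1, 5] / [2] / [3] / [4]
  Insert 7 (step 6): P = [2, 6, 7] / [4] / [8] / [9];  Q = [1, 5, 6] / [2] / [3] / [4]
  Insert 3 (step 7): P = [2, 3, 7] / [4, 6] / [8] / [9];  Q = [1, 5, 6] / [2, 7] / [3] / [4]
  Insert 1 (step 8): P = [1, 3, 7] / [2, 6] / [4] / [8] / [9];  Q = [1, 5, 6] / [2, 7] / [3] / [4] / [8]
  Insert 5 (step 9): P = [1, 3, 5] / [2, 6, 7] / [4] / [8] / [9];  Q = [1, 5, 6] / [2, 7, 9] / [3] / [4] / [8]
Final shape: (3, 3, 1, 1, 1).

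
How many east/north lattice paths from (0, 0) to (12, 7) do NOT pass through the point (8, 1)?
Number of paths = 48498

Total paths from (0, 0) to (12, 7): C(19, 12) = 50388. Paths through (8, 1): (paths (0, 0) → (8, 1)) × (paths (8, 1) → (12, 7)) = C(9, 8) · C(10, 4) = 9 · 210 = 1890. Avoidance count = 50388 − 1890 = 48498.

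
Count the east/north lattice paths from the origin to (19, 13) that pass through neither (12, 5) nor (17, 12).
Number of paths = 166568703

Inclusion–exclusion. Total paths: C(32, 19) = 347373600. Through P₁: C(17, 12)·C(15, 7) = 39819780. Through P₂: C(29, 17)·C(3, 2) = 155687805. Since P₁ is strictly southwest of P₂, a monotone path through both must visit P₁ then P₂; paths through both = C(17, 12)·C(12, 5)·C(3, 2) = 14702688. Avoid both = 347373600 − 39819780 − 155687805 + 14702688 = 166568703.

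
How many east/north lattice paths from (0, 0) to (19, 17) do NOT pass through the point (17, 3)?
Number of paths = 8597359800

Total paths from (0, 0) to (19, 17): C(36, 19) = 8597496600. Paths through (17, 3): (paths (0, 0) → (17, 3)) × (paths (17, 3) → (19, 17)) = C(20, 17) · C(16, 2) = 1140 · 120 = 136800. Avoidance count = 8597496600 − 136800 = 8597359800.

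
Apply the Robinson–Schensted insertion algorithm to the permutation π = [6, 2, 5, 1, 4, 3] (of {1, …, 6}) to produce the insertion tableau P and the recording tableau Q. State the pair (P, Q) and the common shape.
P = [1, 3] / [2, 4] / [5] / [6];  Q = [1, 3] / [2, 5] / [4] / [6];  common shape = (2, 2, 1, 1)

Row-insert the values π_1, π_2, … into P one at a time, bumping the leftmost entry strictly greater than the inserted value down to the next row. The recording tableau Q records, in position (i, j), the step at which that cell was added to P.
  Insert 6 (step 1): P = [6];  Q = [1]
  Insert 2 (step 2): P = [2] / [6];  Q = [1] / [2]
  Insert 5 (step 3): P = [2, 5] / [6];  Q = [1, 3] / [2]
  Insert 1 (step 4): P = [1, 5] / [2] / [6];  Q = [1, 3] / [2] / [4]
  Insert 4 (step 5): P = [1, 4] / [2, 5] / [6];  Q = [1, 3] / [2, 5] / [4]
  Insert 3 (step 6): P = [1, 3] / [2, 4] / [5] / [6];  Q = [1, 3] / [2, 5] / [4] / [6]
Final shape: (2, 2, 1, 1).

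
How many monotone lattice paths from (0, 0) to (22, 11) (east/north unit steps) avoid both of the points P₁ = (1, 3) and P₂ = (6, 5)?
Number of paths = 148164426

Inclusion–exclusion. Total paths: C(33, 22) = 193536720. Through P₁: C(4, 1)·C(29, 21) = 17168580. Through P₂: C(11, 6)·C(22, 16) = 34471206. Since P₁ is strictly southwest of P₂, a monotone path through both must visit P₁ then P₂; paths through both = C(4, 1)·C(7, 5)·C(22, 16) = 6267492. Avoid both = 193536720 − 17168580 − 34471206 + 6267492 = 148164426.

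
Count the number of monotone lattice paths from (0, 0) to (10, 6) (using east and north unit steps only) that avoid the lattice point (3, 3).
Number of paths = 5608

Total paths from (0, 0) to (10, 6): C(16, 10) = 8008. Paths through (3, 3): (paths (0, 0) → (3, 3)) × (paths (3, 3) → (10, 6)) = C(6, 3) · C(10, 7) = 20 · 120 = 2400. Avoidance count = 8008 − 2400 = 5608.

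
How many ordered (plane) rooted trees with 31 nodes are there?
C_30 = 3814986502092304

These ordered rooted trees are counted by the Catalan number C_n = (1/(n + 1)) · C(2n, n). For n = 30: C_30 = (1/31) · C(60, 30) = 118264581564861424/31 = 3814986502092304.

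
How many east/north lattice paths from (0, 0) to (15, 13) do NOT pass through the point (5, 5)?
Number of paths = 26415144

Total paths from (0, 0) to (15, 13): C(28, 15) = 37442160. Paths through (5, 5): (paths (0, 0) → (5, 5)) × (paths (5, 5) → (15, 13)) = C(10, 5) · C(18, 10) = 252 · 43758 = 11027016. Avoidance count = 37442160 − 11027016 = 26415144.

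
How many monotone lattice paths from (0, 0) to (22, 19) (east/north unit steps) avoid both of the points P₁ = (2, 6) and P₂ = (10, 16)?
Number of paths = 226754647375

Inclusion–exclusion. Total paths: C(41, 22) = 244662670200. Through P₁: C(8, 2)·C(33, 20) = 16048660320. Through P₂: C(26, 10)·C(15, 12) = 2416839425. Since P₁ is strictly southwest of P₂, a monotone path through both must visit P₁ then P₂; paths through both = C(8, 2)·C(18, 8)·C(15, 12) = 557476920. Avoid both = 244662670200 − 16048660320 − 2416839425 + 557476920 = 226754647375.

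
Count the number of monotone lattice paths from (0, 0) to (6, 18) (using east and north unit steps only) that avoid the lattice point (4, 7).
Number of paths = 108856

Total paths from (0, 0) to (6, 18): C(24, 6) = 134596. Paths through (4, 7): (paths (0, 0) → (4, 7)) × (paths (4, 7) → (6, 18)) = C(11, 4) · C(13, 2) = 330 · 78 = 25740. Avoidance count = 134596 − 25740 = 108856.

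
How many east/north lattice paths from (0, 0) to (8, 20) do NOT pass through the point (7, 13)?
Number of paths = 2487945

Total paths from (0, 0) to (8, 20): C(28, 8) = 3108105. Paths through (7, 13): (paths (0, 0) → (7, 13)) × (paths (7, 13) → (8, 20)) = C(20, 7) · C(8, 1) = 77520 · 8 = 620160. Avoidance count = 3108105 − 620160 = 2487945.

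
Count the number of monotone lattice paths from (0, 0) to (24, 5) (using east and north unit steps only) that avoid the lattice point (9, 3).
Number of paths = 88835

Total paths from (0, 0) to (24, 5): C(29, 24) = 118755. Paths through (9, 3): (paths (0, 0) → (9, 3)) × (paths (9, 3) → (24, 5)) = C(12, 9) · C(17, 15) = 220 · 136 = 29920. Avoidance count = 118755 − 29920 = 88835.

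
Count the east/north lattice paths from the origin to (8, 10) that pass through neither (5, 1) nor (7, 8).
Number of paths = 23781

Inclusion–exclusion. Total paths: C(18, 8) = 43758. Through P₁: C(6, 5)·C(12, 3) = 1320. Through P₂: C(15, 7)·C(3, 1) = 19305. Since P₁ is strictly southwest of P₂, a monotone path through both must visit P₁ then P₂; paths through both = C(6, 5)·C(9, 2)·C(3, 1) = 648. Avoid both = 43758 − 1320 − 19305 + 648 = 23781.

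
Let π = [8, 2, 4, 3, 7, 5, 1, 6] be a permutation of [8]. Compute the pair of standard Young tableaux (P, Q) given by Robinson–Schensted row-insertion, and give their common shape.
P = [1, 3, 5, 6] / [2, 7] / [4] / [8];  Q = [1, 3, 5, 8] / [2, 6] / [4] / [7];  common shape = (4, 2, 1, 1)

Row-insert the values π_1, π_2, … into P one at a time, bumping the leftmost entry strictly greater than the inserted value down to the next row. The recording tableau Q records, in position (i, j), the step at which that cell was added to P.
  Insert 8 (step 1): P = [8];  Q = [1]
  Insert 2 (step 2): P = [2] / [8];  Q = [1] / [2]
  Insert 4 (step 3): P = [2, 4] / [8];  Q = [1, 3] / [2]
  Insert 3 (step 4): P = [2, 3] / [4] / [8];  Q = [1, 3] / [2] / [4]
  Insert 7 (step 5): P = [2, 3, 7] / [4] / [8];  Q = [1, 3, 5] / [2] / [4]
  Insert 5 (step 6): P = [2, 3, 5] / [4, 7] / [8];  Q = [1, 3, 5] / [2, 6] / [4]
  Insert 1 (step 7): P = [1, 3, 5] / [2, 7] / [4] / [8];  Q = [1, 3, 5] / [2, 6] / [4] / [7]
  Insert 6 (step 8): P = [1, 3, 5, 6] / [2, 7] / [4] / [8];  Q = [1, 3, 5, 8] / [2, 6] / [4] / [7]
Final shape: (4, 2, 1, 1).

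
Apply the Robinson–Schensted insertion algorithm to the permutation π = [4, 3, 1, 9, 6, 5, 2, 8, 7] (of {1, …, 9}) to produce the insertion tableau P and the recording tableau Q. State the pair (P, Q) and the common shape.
P = [1, 2, 7] / [3, 5, 8] / [4, 6] / [9];  Q = [1, 4, 8] / [2, 5, 9] / [3, 6] / [7];  common shape = (3, 3, 2, 1)

Row-insert the values π_1, π_2, … into P one at a time, bumping the leftmost entry strictly greater than the inserted value down to the next row. The recording tableau Q records, in position (i, j), the step at which that cell was added to P.
  Insert 4 (step 1): P = [4];  Q = [1]
  Insert 3 (step 2): P = [3] / [4];  Q = [1] / [2]
  Insert 1 (step 3): P = [1] / [3] / [4];  Q = [1] / [2] / [3]
  Insert 9 (step 4): P = [1, 9] / [3] / [4];  Q = [1, 4] / [2] / [3]
  Insert 6 (step 5): P = [1, 6] / [3, 9] / [4];  Q = [1, 4] / [2, 5] / [3]
  Insert 5 (step 6): P = [1, 5] / [3, 6] / [4, 9];  Q = [1, 4] / [2, 5] / [3, 6]
  Insert 2 (step 7): P = [1, 2] / [3, 5] / [4, 6] / [9];  Q = [1, 4] / [2, 5] / [3, 6] / [7]
  Insert 8 (step 8): P = [1, 2, 8] / [3, 5] / [4, 6] / [9];  Q = [1, 4, 8] / [2, 5] / [3, 6] / [7]
  Insert 7 (step 9): P = [1, 2, 7] / [3, 5, 8] / [4, 6] / [9];  Q = [1, 4, 8] / [2, 5, 9] / [3, 6] / [7]
Final shape: (3, 3, 2, 1).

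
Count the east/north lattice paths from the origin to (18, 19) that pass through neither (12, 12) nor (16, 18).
Number of paths = 8124034194

Inclusion–exclusion. Total paths: C(37, 18) = 17672631900. Through P₁: C(24, 12)·C(13, 6) = 4640331696. Through P₂: C(34, 16)·C(3, 2) = 6611884290. Since P₁ is strictly southwest of P₂, a monotone path through both must visit P₁ then P₂; paths through both = C(24, 12)·C(10, 4)·C(3, 2) = 1703618280. Avoid both = 17672631900 − 4640331696 − 6611884290 + 1703618280 = 8124034194.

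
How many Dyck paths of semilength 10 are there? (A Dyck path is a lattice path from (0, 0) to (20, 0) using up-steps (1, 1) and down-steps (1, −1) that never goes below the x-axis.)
C_10 = 16796

These Dyck paths are counted by the Catalan number C_n = (1/(n + 1)) · C(2n, n). For n = 10: C_10 = (1/11) · C(20, 10) = 184756/11 = 16796.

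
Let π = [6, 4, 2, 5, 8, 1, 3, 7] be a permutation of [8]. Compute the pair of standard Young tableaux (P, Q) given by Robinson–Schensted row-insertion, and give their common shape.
P = [1, 3, 7] / [2, 5, 8] / [4] / [6];  Q = [1, 4, 5] / [2, 7, 8] / [3] / [6];  common shape = (3, 3, 1, 1)

Row-insert the values π_1, π_2, … into P one at a time, bumping the leftmost entry strictly greater than the inserted value down to the next row. The recording tableau Q records, in position (i, j), the step at which that cell was added to P.
  Insert 6 (step 1): P = [6];  Q = [1]
  Insert 4 (step 2): P = [4] / [6];  Q = [1] / [2]
  Insert 2 (step 3): P = [2] / [4] / [6];  Q = [1] / [2] / [3]
  Insert 5 (step 4): P = [2, 5] / [4] / [6];  Q = [1, 4] / [2] / [3]
  Insert 8 (step 5): P = [2, 5, 8] / [4] / [6];  Q = [1, 4, 5] / [2] / [3]
  Insert 1 (step 6): P = [1, 5, 8] / [2] / [4] / [6];  Q = [1, 4, 5] / [2] / [3] / [6]
  Insert 3 (step 7): P = [1, 3, 8] / [2, 5] / [4] / [6];  Q = [1, 4, 5] / [2, 7] / [3] / [6]
  Insert 7 (step 8): P = [1, 3, 7] / [2, 5, 8] / [4] / [6];  Q = [1, 4, 5] / [2, 7, 8] / [3] / [6]
Final shape: (3, 3, 1, 1).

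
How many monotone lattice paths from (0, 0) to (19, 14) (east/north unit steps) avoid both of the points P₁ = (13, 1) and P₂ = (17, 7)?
Number of paths = 806075448

Inclusion–exclusion. Total paths: C(33, 19) = 818809200. Through P₁: C(14, 13)·C(19, 6) = 379848. Through P₂: C(24, 17)·C(9, 2) = 12459744. Since P₁ is strictly southwest of P₂, a monotone path through both must visit P₁ then P₂; paths through both = C(14, 13)·C(10, 4)·C(9, 2) = 105840. Avoid both = 818809200 − 379848 − 12459744 + 105840 = 806075448.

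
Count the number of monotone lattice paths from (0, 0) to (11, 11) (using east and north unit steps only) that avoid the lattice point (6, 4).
Number of paths = 539112

Total paths from (0, 0) to (11, 11): C(22, 11) = 705432. Paths through (6, 4): (paths (0, 0) → (6, 4)) × (paths (6, 4) → (11, 11)) = C(10, 6) · C(12, 5) = 210 · 792 = 166320. Avoidance count = 705432 − 166320 = 539112.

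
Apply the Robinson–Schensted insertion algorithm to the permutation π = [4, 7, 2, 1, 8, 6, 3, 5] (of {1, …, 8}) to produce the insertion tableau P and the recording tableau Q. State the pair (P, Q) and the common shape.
P = [1, 3, 5] / [2, 6, 8] / [4, 7];  Q = [1, 2, 5] / [3, 6, 8] / [4, 7];  common shape = (3, 3, 2)

Row-insert the values π_1, π_2, … into P one at a time, bumping the leftmost entry strictly greater than the inserted value down to the next row. The recording tableau Q records, in position (i, j), the step at which that cell was added to P.
  Insert 4 (step 1): P = [4];  Q = [1]
  Insert 7 (step 2): P = [4, 7];  Q = [1, 2]
  Insert 2 (step 3): P = [2, 7] / [4];  Q = [1, 2] / [3]
  Insert 1 (step 4): P = [1, 7] / [2] / [4];  Q = [1, 2] / [3] / [4]
  Insert 8 (step 5): P = [1, 7, 8] / [2] / [4];  Q = [1, 2, 5] / [3] / [4]
  Insert 6 (step 6): P = [1, 6, 8] / [2, 7] / [4];  Q = [1, 2, 5] / [3, 6] / [4]
  Insert 3 (step 7): P = [1, 3, 8] / [2, 6] / [4, 7];  Q = [1, 2, 5] / [3, 6] / [4, 7]
  Insert 5 (step 8): P = [1, 3, 5] / [2, 6, 8] / [4, 7];  Q = [1, 2, 5] / [3, 6, 8] / [4, 7]
Final shape: (3, 3, 2).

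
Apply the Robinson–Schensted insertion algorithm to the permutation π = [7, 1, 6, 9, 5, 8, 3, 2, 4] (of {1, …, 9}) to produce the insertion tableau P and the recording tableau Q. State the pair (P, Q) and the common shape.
P = [1, 2, 4] / [3, 8] / [5, 9] / [6] / [7];  Q = [1, 3, 4] / [2, 6] / [5, 9] / [7] / [8];  common shape = (3, 2, 2, 1, 1)

Row-insert the values π_1, π_2, … into P one at a time, bumping the leftmost entry strictly greater than the inserted value down to the next row. The recording tableau Q records, in position (i, j), the step at which that cell was added to P.
  Insert 7 (step 1): P = [7];  Q = [1]
  Insert 1 (step 2): P = [1] / [7];  Q = [1] / [2]
  Insert 6 (step 3): P = [1, 6] / [7];  Q = [1, 3] / [2]
  Insert 9 (step 4): P = [1, 6, 9] / [7];  Q = [1, 3, 4] / [2]
  Insert 5 (step 5): P = [1, 5, 9] / [6] / [7];  Q = [1, 3, 4] / [2] / [5]
  Insert 8 (step 6): P = [1, 5, 8] / [6, 9] / [7];  Q = [1, 3, 4] / [2, 6] / [5]
  Insert 3 (step 7): P = [1, 3, 8] / [5, 9] / [6] / [7];  Q = [1, 3, 4] / [2, 6] / [5] / [7]
  Insert 2 (step 8): P = [1, 2, 8] / [3, 9] / [5] / [6] / [7];  Q = [1, 3, 4] / [2, 6] / [5] / [7] / [8]
  Insert 4 (step 9): P = [1, 2, 4] / [3, 8] / [5, 9] / [6] / [7];  Q = [1, 3, 4] / [2, 6] / [5, 9] / [7] / [8]
Final shape: (3, 2, 2, 1, 1).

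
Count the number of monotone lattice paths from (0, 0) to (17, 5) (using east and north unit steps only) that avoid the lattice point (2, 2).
Number of paths = 21438

Total paths from (0, 0) to (17, 5): C(22, 17) = 26334. Paths through (2, 2): (paths (0, 0) → (2, 2)) × (paths (2, 2) → (17, 5)) = C(4, 2) · C(18, 15) = 6 · 816 = 4896. Avoidance count = 26334 − 4896 = 21438.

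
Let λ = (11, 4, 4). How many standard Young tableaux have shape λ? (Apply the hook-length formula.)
# SYT of shape (11, 4, 4) = 488376

Hook-length formula: f^λ = n! / Π hook(c), product over all cells c of the Young diagram. For λ = (11, 4, 4), n = 19 boxes. Hook lengths by row (left-to-right, top-to-bottom): [13, 12, 11, 10, 7, 6, 5, 4, 3, 2, 1]; [5, 4, 3, 2]; [4, 3, 2, 1]. Product of hooks = 249080832000. So f^λ = 19! / 249080832000 = 121645100408832000 / 249080832000 = 488376.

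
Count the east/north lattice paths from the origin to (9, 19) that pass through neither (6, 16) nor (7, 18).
Number of paths = 4644057

Inclusion–exclusion. Total paths: C(28, 9) = 6906900. Through P₁: C(22, 6)·C(6, 3) = 1492260. Through P₂: C(25, 7)·C(3, 2) = 1442100. Since P₁ is strictly southwest of P₂, a monotone path through both must visit P₁ then P₂; paths through both = C(22, 6)·C(3, 1)·C(3, 2) = 671517. Avoid both = 6906900 − 1492260 − 1442100 + 671517 = 4644057.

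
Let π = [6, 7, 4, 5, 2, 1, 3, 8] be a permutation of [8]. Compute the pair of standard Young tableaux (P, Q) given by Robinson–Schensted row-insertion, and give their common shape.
P = [1, 3, 8] / [2, 5] / [4, 7] / [6];  Q = [1, 2, 8] / [3, 4] / [5, 7] / [6];  common shape = (3, 2, 2, 1)

Row-insert the values π_1, π_2, … into P one at a time, bumping the leftmost entry strictly greater than the inserted value down to the next row. The recording tableau Q records, in position (i, j), the step at which that cell was added to P.
  Insert 6 (step 1): P = [6];  Q = [1]
  Insert 7 (step 2): P = [6, 7];  Q = [1, 2]
  Insert 4 (step 3): P = [4, 7] / [6];  Q = [1, 2] / [3]
  Insert 5 (step 4): P = [4, 5] / [6, 7];  Q = [1, 2] / [3, 4]
  Insert 2 (step 5): P = [2, 5] / [4, 7] / [6];  Q = [1, 2] / [3, 4] / [5]
  Insert 1 (step 6): P = [1, 5] / [2, 7] / [4] / [6];  Q = [1, 2] / [3, 4] / [5] / [6]
  Insert 3 (step 7): P = [1, 3] / [2, 5] / [4, 7] / [6];  Q = [1, 2] / [3, 4] / [5, 7] / [6]
  Insert 8 (step 8): P = [1, 3, 8] / [2, 5] / [4, 7] / [6];  Q = [1, 2, 8] / [3, 4] / [5, 7] / [6]
Final shape: (3, 2, 2, 1).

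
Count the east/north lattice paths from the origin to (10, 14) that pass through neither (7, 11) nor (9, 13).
Number of paths = 711824

Inclusion–exclusion. Total paths: C(24, 10) = 1961256. Through P₁: C(18, 7)·C(6, 3) = 636480. Through P₂: C(22, 9)·C(2, 1) = 994840. Since P₁ is strictly southwest of P₂, a monotone path through both must visit P₁ then P₂; paths through both = C(18, 7)·C(4, 2)·C(2, 1) = 381888. Avoid both = 1961256 − 636480 − 994840 + 381888 = 711824.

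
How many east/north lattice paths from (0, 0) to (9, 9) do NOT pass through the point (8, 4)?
Number of paths = 45650

Total paths from (0, 0) to (9, 9): C(18, 9) = 48620. Paths through (8, 4): (paths (0, 0) → (8, 4)) × (paths (8, 4) → (9, 9)) = C(12, 8) · C(6, 1) = 495 · 6 = 2970. Avoidance count = 48620 − 2970 = 45650.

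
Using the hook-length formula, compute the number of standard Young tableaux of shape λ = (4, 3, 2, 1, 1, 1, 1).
# SYT of shape (4, 3, 2, 1, 1, 1, 1) = 12012

Hook-length formula: f^λ = n! / Π hook(c), product over all cells c of the Young diagram. For λ = (4, 3, 2, 1, 1, 1, 1), n = 13 boxes. Hook lengths by row (left-to-right, top-to-bottom): [10, 5, 3, 1]; [8, 3, 1]; [6, 1]; [4]; [3]; [2]; [1]. Product of hooks = 518400. So f^λ = 13! / 518400 = 6227020800 / 518400 = 12012.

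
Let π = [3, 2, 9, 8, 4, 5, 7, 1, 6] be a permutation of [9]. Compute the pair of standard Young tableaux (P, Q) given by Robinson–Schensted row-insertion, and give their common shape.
P = [1, 4, 5, 6] / [2, 7] / [3, 8] / [9];  Q = [1, 3, 6, 7] / [2, 4] / [5, 9] / [8];  common shape = (4, 2, 2, 1)

Row-insert the values π_1, π_2, … into P one at a time, bumping the leftmost entry strictly greater than the inserted value down to the next row. The recording tableau Q records, in position (i, j), the step at which that cell was added to P.
  Insert 3 (step 1): P = [3];  Q = [1]
  Insert 2 (step 2): P = [2] / [3];  Q = [1] / [2]
  Insert 9 (step 3): P = [2, 9] / [3];  Q = [1, 3] / [2]
  Insert 8 (step 4): P = [2, 8] / [3, 9];  Q = [1, 3] / [2, 4]
  Insert 4 (step 5): P = [2, 4] / [3, 8] / [9];  Q = [1, 3] / [2, 4] / [5]
  Insert 5 (step 6): P = [2, 4, 5] / [3, 8] / [9];  Q = [1, 3, 6] / [2, 4] / [5]
  Insert 7 (step 7): P = [2, 4, 5, 7] / [3, 8] / [9];  Q = [1, 3, 6, 7] / [2, 4] / [5]
  Insert 1 (step 8): P = [1, 4, 5, 7] / [2, 8] / [3] / [9];  Q = [1, 3, 6, 7] / [2, 4] / [5] / [8]
  Insert 6 (step 9): P = [1, 4, 5, 6] / [2, 7] / [3, 8] / [9];  Q = [1, 3, 6, 7] / [2, 4] / [5, 9] / [8]
Final shape: (4, 2, 2, 1).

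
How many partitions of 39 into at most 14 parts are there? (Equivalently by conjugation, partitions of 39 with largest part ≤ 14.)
p(39, parts ≤ 14) = 23961

Use the recurrence p(n, m) = p(n, m−1) + p(n−m, m): either the largest part is < m (count p(n, m−1)) or the largest part is exactly m (remove one copy of m, count p(n−m, m)). With p(0, ·) = 1 this gives p(39, parts ≤ 14) = 23961. (By conjugating Young diagrams, this also counts partitions of 39 into at most 14 parts.)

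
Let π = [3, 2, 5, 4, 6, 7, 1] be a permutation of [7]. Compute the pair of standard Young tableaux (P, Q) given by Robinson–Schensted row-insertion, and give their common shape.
P = [1, 4, 6, 7] / [2, 5] / [3];  Q = [1, 3, 5, 6] / [2, 4] / [7];  common shape = (4, 2, 1)

Row-insert the values π_1, π_2, … into P one at a time, bumping the leftmost entry strictly greater than the inserted value down to the next row. The recording tableau Q records, in position (i, j), the step at which that cell was added to P.
  Insert 3 (step 1): P = [3];  Q = [1]
  Insert 2 (step 2): P = [2] / [3];  Q = [1] / [2]
  Insert 5 (step 3): P = [2, 5] / [3];  Q = [1, 3] / [2]
  Insert 4 (step 4): P = [2, 4] / [3, 5];  Q = [1, 3] / [2, 4]
  Insert 6 (step 5): P = [2, 4, 6] / [3, 5];  Q = [1, 3, 5] / [2, 4]
  Insert 7 (step 6): P = [2, 4, 6, 7] / [3, 5];  Q = [1, 3, 5, 6] / [2, 4]
  Insert 1 (step 7): P = [1, 4, 6, 7] / [2, 5] / [3];  Q = [1, 3, 5, 6] / [2, 4] / [7]
Final shape: (4, 2, 1).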